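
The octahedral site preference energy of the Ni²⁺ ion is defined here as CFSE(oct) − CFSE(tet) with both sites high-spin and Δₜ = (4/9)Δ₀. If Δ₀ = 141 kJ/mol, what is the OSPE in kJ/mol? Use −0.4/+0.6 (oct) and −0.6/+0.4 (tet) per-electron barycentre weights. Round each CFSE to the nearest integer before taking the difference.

-119

Ni is in group 10, so Ni²⁺ is d⁸ (10 − 2 = 8).
In an octahedral site d⁸ (HS) is t₂g⁶ eg², giving CFSE(oct) = -1.2Δ₀ = -169 kJ/mol.
Tetrahedral: e⁴ t₂⁴, CFSE = 4(−0.6) + 4(+0.4) = -0.8Δₜ = -0.8 × (4/9) × 141 = -50 kJ/mol.
OSPE = -169 − (-50) = -119 kJ/mol.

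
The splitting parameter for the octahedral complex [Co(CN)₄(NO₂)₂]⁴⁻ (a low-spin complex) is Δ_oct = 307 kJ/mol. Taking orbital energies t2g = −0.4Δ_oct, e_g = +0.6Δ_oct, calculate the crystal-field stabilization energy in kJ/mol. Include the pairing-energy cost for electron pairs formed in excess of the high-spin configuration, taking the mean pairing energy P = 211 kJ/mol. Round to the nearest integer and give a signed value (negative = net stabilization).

Ligand charges: 4×(-1) from CN⁻ and 2×(-1) from NO₂⁻ sum to -6; with overall charge -4, Co is +2.
Co sits in group 9; removing 2 electrons leaves Co²⁺ with 9 − 2 = 7 d electrons.
Configuration: t2g^6 e_g^1.
CFSE(orbital) = 6×(-0.4Δ_oct) + 1×(0.6Δ_oct) = -1.8Δ_oct; with Δ_oct = 307 kJ/mol that is -553 kJ/mol.
Relative to high-spin t2g^5 e_g^2 (2 paired), the low-spin configuration has 1 additional pair, contributing +1 × 211 = +211 kJ/mol.
Net CFSE = -553 + 211 = -342 kJ/mol.

-342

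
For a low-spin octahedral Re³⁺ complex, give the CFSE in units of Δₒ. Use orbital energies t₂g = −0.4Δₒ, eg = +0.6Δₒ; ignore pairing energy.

Group 7 minus oxidation state +3 gives a d⁴ configuration for Re³⁺.
Configuration: t₂g⁴ eg⁰.
CFSE = 4(-0.4Δₒ) + 0(0.6Δₒ) = -1.6Δₒ + 0.0Δₒ = -1.6Δₒ.

-1.6 Δₒ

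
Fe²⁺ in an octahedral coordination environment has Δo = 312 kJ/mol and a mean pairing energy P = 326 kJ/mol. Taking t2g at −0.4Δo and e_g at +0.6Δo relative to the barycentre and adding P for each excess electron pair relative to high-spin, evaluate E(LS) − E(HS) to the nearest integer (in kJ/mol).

28

Fe²⁺: group 8, so d-count = 8 − 2 = 6.
In the high-spin limit (t2g^4 e_g^2) the orbital term is -0.4Δo = -125 kJ/mol, with no excess pairing.
Low-spin: t2g^6 e_g^0, orbital CFSE = -2.4Δo = -749 kJ/mol; plus 2 excess pairs × P = +652 kJ/mol; total -97 kJ/mol.
E(LS) − E(HS) = -97 − (-125) = 28 kJ/mol.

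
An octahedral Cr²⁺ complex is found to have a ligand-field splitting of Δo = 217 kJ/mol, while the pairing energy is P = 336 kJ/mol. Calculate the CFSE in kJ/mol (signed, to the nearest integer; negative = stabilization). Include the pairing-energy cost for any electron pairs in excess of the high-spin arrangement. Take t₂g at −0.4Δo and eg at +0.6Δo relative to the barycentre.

Cr is in group 6, so Cr²⁺ is d⁴ (6 − 2 = 4).
With Δo < P the complex is high-spin.
Configuration: t₂g³ eg¹.
Orbital CFSE = -0.6Δo = -0.6 × 217 = -130 kJ/mol.
High-spin has no excess pairs, so no pairing correction applies.

-130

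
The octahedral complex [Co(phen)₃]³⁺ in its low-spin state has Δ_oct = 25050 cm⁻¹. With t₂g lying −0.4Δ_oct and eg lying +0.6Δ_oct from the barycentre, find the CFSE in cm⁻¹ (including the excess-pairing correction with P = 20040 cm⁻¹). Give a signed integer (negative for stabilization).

-20040

phen is neutral, so the +3 overall charge sits on Co: oxidation state +3.
Co is in group 9, so Co³⁺ is d⁶ (9 − 3 = 6).
Configuration: t₂g⁶ eg⁰.
The orbital stabilization is -2.4Δ_oct = -2.4 × 25050 = -60120 cm⁻¹.
Pairing penalty: 3 pairs vs 1 in the high-spin reference → 2 extra × P = 40080 cm⁻¹.
Overall CFSE = -60120 + 40080 = -20040 cm⁻¹.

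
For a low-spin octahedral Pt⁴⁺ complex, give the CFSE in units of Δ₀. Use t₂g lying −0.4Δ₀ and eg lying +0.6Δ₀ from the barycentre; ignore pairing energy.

-2.4 Δ₀

Pt⁴⁺: group 10, so d-count = 10 − 4 = 6.
Configuration: t₂g⁶ eg⁰.
CFSE = 6(-0.4Δ₀) + 0(0.6Δ₀) = -2.4Δ₀ + 0.0Δ₀ = -2.4Δ₀.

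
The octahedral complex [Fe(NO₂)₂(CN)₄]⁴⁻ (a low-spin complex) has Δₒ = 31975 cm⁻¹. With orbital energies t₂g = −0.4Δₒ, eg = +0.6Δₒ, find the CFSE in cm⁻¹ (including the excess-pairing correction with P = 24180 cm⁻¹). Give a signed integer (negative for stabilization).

-28380

Ligand charges: 2×(-1) from NO₂⁻ and 4×(-1) from CN⁻ sum to -6; with overall charge -4, Fe is +2.
Group 8 minus oxidation state +2 gives a d⁶ configuration for Fe²⁺.
The d⁶ electrons fill as t₂g⁶ eg⁰.
CFSE(orbital) = 6×(-0.4Δₒ) + 0×(0.6Δₒ) = -2.4Δₒ; with Δₒ = 31975 cm⁻¹ that is -76740 cm⁻¹.
High-spin d⁶ would be t₂g⁴ eg² with 1 pair; low-spin has 3, so 2 excess pairs cost +2P = +48360 cm⁻¹.
Net CFSE = -76740 + 48360 = -28380 cm⁻¹.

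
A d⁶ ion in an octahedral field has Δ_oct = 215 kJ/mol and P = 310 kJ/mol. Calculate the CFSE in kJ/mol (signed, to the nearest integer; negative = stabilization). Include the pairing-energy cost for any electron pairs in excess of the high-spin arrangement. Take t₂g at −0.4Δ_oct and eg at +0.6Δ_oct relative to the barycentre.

-86

With Δ_oct < P the complex is high-spin.
Configuration: t₂g⁴ eg².
Orbital CFSE = -0.4Δ_oct = -0.4 × 215 = -86 kJ/mol.
High-spin has no excess pairs, so no pairing correction applies.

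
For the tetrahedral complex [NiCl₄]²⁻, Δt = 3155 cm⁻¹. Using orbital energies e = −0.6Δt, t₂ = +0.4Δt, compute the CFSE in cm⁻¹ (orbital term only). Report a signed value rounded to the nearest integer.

Each Cl⁻ contributes -1; 4 × (-1) = -4. With overall charge -2, Ni is in the +2 oxidation state.
Ni sits in group 10; removing 2 electrons leaves Ni²⁺ with 10 − 2 = 8 d electrons.
With tetrahedral geometry the complex is necessarily high-spin.
Electron filling gives e⁴ t₂⁴.
Orbital CFSE = 4(-0.6) + 4(0.4) = -0.8Δt = -0.8 × 3155 = -2524 cm⁻¹.

-2524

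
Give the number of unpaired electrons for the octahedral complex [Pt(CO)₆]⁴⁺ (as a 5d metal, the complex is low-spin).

CO is neutral, so the +4 overall charge sits on Pt: oxidation state +4.
Group 10 minus oxidation state +4 gives a d⁶ configuration for Pt⁴⁺.
Configuration: t2g^6 e_g^0, giving 0 unpaired electrons.

0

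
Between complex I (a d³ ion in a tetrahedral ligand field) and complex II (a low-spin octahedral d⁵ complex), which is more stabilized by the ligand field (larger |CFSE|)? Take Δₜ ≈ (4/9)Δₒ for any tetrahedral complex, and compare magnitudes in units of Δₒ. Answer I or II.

I: Tetrahedral fields are weak (Δₜ ≈ 4/9 Δₒ), so electrons fill high-spin; e² t₂¹, CFSE = -0.8Δₜ ≈ -0.36Δₒ.
II: t2g^5 e_g^0, CFSE = -2.0Δₒ.
So II has the larger |CFSE|.

II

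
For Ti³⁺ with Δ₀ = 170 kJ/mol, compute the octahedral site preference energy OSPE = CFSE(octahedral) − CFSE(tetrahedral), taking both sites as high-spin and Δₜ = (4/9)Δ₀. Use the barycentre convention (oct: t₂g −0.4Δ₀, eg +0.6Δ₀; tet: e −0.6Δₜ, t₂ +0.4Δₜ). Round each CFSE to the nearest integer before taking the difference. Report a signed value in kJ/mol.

Ti³⁺: group 4, so d-count = 4 − 3 = 1.
Octahedral (high-spin): t₂g¹ eg⁰, CFSE = 1(−0.4) + 0(+0.6) = -0.4Δ₀ = -0.4 × 170 = -68 kJ/mol.
In a tetrahedral site the filling is e¹ t₂⁰: CFSE(tet) = -0.6Δₜ = -0.6 × (4/9)(170) = -45 kJ/mol.
OSPE = CFSE(oct) − CFSE(tet) = -68 − (-45) = -23 kJ/mol.

-23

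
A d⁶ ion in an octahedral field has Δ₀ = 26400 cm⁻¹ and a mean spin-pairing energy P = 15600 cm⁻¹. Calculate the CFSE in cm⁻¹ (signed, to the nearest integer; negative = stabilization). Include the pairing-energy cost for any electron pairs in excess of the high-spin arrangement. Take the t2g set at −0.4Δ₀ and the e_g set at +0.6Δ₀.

-32160

Δ₀ > P, so pairing is preferred: the ground state is low-spin.
Filling d⁶ accordingly: t2g^6 e_g^0.
Orbital CFSE = -2.4Δ₀ = -2.4 × 26400 = -63360 cm⁻¹.
Excess pairs vs high-spin: 3 − 1 = 2; pairing cost = +31200 cm⁻¹.
Net CFSE = -63360 + 31200 = -32160 cm⁻¹.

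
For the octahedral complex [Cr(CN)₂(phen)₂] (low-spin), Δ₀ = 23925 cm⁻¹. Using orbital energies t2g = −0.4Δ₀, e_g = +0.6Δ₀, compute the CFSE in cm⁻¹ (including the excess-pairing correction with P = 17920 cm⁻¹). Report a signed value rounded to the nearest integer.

-20360

Ligand charges: 2×(-1) from CN⁻ and 2×(+0) from phen sum to -2; with overall charge +0, Cr is +2.
Cr is in group 6, so Cr²⁺ is d⁴ (6 − 2 = 4).
Configuration: t2g^4 e_g^0.
CFSE(orbital) = 4×(-0.4Δ₀) + 0×(0.6Δ₀) = -1.6Δ₀; with Δ₀ = 23925 cm⁻¹ that is -38280 cm⁻¹.
Pairing penalty: 1 pair vs 0 in the high-spin reference → 1 extra × P = 17920 cm⁻¹.
Overall CFSE = -38280 + 17920 = -20360 cm⁻¹.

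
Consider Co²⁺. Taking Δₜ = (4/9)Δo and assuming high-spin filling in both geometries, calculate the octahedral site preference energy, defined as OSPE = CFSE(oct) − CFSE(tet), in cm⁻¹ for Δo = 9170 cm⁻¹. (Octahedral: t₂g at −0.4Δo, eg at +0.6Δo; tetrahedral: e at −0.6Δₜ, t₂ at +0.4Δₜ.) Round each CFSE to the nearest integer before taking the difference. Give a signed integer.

Co sits in group 9; removing 2 electrons leaves Co²⁺ with 9 − 2 = 7 d electrons.
In an octahedral site d⁷ (HS) is t2g^5 e_g^2, giving CFSE(oct) = -0.8Δo = -7336 cm⁻¹.
Tetrahedral: e^4 t2^3, CFSE = 4(−0.6) + 3(+0.4) = -1.2Δₜ = -1.2 × (4/9) × 9170 = -4891 cm⁻¹.
Subtracting, OSPE = -7336 − (-4891) = -2445 cm⁻¹.

-2445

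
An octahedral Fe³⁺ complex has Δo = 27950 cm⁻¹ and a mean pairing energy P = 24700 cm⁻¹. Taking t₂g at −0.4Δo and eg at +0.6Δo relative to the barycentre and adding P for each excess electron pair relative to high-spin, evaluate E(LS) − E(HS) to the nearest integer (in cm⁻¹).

-6500

Fe³⁺: group 8, so d-count = 8 − 3 = 5.
High-spin: t₂g³ eg², CFSE = 0.0Δo = 0 cm⁻¹.
Low-spin t₂g⁵ eg⁰ gives -2.0Δo = -55900 cm⁻¹, but forming 2 extra pairs costs 2P = 49400 cm⁻¹, so E(LS) = -55900 + 49400 = -6500 cm⁻¹.
E(LS) − E(HS) = -6500 − (0) = -6500 cm⁻¹.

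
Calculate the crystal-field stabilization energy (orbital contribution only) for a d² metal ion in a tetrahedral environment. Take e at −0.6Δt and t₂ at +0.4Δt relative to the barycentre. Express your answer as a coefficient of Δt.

Tetrahedral fields are weak (Δₜ ≈ 4/9 Δₒ), so electrons fill high-spin.
Configuration: e² t₂⁰.
CFSE = 2(-0.6Δt) + 0(0.4Δt) = -1.2Δt + 0.0Δt = -1.2Δt.

-1.2 Δt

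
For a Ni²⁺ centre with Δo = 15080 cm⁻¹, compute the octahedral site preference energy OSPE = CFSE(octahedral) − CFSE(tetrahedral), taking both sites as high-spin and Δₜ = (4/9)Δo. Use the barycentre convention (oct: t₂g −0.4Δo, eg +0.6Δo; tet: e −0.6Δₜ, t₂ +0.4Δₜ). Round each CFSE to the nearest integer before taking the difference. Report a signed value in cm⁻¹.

-12734

Ni²⁺: group 10, so d-count = 10 − 2 = 8.
Octahedral (high-spin): t₂g⁶ eg², CFSE = 6(−0.4) + 2(+0.6) = -1.2Δo = -1.2 × 15080 = -18096 cm⁻¹.
In a tetrahedral site the filling is e⁴ t₂⁴: CFSE(tet) = -0.8Δₜ = -0.8 × (4/9)(15080) = -5362 cm⁻¹.
OSPE = CFSE(oct) − CFSE(tet) = -18096 − (-5362) = -12734 cm⁻¹.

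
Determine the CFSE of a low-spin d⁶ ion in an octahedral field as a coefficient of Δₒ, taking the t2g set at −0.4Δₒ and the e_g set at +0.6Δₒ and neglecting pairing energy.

-2.4 Δₒ

Configuration: t2g^6 e_g^0.
CFSE = 6(-0.4Δₒ) + 0(0.6Δₒ) = -2.4Δₒ + 0.0Δₒ = -2.4Δₒ.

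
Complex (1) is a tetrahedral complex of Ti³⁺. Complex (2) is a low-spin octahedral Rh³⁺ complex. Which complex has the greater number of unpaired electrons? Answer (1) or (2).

(1)

(1): Ti³⁺: group 4, so d-count = 4 − 3 = 1; Tetrahedral fields are weak (Δₜ ≈ 4/9 Δₒ), so electrons fill high-spin; e^1 t2^0 → 1 unpaired.
(2): Rh sits in group 9; removing 3 electrons leaves Rh³⁺ with 9 − 3 = 6 d electrons; t2g^6 e_g^0 → 0 unpaired.
So (1) has more unpaired electrons.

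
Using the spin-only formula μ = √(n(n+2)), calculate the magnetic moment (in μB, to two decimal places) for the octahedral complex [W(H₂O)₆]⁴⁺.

2.83 μB

H₂O is neutral, so the +4 overall charge sits on W: oxidation state +4.
Group 6 minus oxidation state +4 gives a d² configuration for W⁴⁺.
For octahedral d² the high- and low-spin configurations coincide.
Configuration: t2g^2 e_g^0 → 2 unpaired electrons.
μ(spin-only) = √[2(2+2)] = √8 ≈ 2.83 μB.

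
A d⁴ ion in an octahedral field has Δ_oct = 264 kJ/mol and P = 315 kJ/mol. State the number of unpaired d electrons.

Here Δ_oct < P (264 < 315), so the high-spin state is favoured.
Configuration: t₂g³ eg¹.
Unpaired electrons: 4.

4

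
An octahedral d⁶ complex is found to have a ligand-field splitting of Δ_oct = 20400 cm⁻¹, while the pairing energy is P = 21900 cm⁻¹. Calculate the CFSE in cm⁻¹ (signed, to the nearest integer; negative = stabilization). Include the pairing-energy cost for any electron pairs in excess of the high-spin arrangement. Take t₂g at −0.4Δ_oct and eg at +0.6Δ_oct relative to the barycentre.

-8160

Δ_oct < P, so pairing is avoided: the ground state is high-spin.
Configuration: t₂g⁴ eg².
Orbital CFSE = -0.4Δ_oct = -0.4 × 20400 = -8160 cm⁻¹.
High-spin has no excess pairs, so no pairing correction applies.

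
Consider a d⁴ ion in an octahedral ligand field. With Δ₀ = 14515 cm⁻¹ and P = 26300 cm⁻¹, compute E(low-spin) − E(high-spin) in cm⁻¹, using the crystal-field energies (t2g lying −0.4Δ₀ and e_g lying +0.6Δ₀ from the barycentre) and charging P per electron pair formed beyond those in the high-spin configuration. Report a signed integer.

High-spin: t2g^3 e_g^1, CFSE = -0.6Δ₀ = -8709 cm⁻¹.
For low-spin the configuration is t2g^4 e_g^0: orbital energy -1.6 × 14515 = -23224 cm⁻¹, and 1 additional pair relative to high-spin adds 26300 cm⁻¹, giving 3076 cm⁻¹.
The difference is 3076 − (-8709) = 11785 cm⁻¹, so high-spin lies lower.

11785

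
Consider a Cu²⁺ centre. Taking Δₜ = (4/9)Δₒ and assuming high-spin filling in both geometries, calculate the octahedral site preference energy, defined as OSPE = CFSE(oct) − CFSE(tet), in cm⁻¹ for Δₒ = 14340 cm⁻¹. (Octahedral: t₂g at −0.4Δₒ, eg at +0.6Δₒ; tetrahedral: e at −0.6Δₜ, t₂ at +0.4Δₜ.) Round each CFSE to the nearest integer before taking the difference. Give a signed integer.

Cu²⁺: group 11, so d-count = 11 − 2 = 9.
Octahedral (high-spin): t2g^6 e_g^3, CFSE = 6(−0.4) + 3(+0.6) = -0.6Δₒ = -0.6 × 14340 = -8604 cm⁻¹.
Tetrahedral: e^4 t2^5, CFSE = 4(−0.6) + 5(+0.4) = -0.4Δₜ = -0.4 × (4/9) × 14340 = -2549 cm⁻¹.
OSPE = -8604 − (-2549) = -6055 cm⁻¹.

-6055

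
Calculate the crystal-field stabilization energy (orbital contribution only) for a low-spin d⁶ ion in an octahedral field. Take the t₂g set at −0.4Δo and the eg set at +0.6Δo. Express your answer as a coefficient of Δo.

-2.4 Δo

Configuration: t₂g⁶ eg⁰.
CFSE = 6(-0.4Δo) + 0(0.6Δo) = -2.4Δo + 0.0Δo = -2.4Δo.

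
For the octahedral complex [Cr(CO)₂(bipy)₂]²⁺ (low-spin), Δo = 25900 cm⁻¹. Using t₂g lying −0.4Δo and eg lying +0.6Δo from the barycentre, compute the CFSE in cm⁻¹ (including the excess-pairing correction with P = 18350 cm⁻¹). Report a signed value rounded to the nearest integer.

-23090

Ligand charges: 2×(+0) from CO and 2×(+0) from bipy sum to +0; with overall charge +2, Cr is +2.
Group 6 minus oxidation state +2 gives a d⁴ configuration for Cr²⁺.
Configuration: t₂g⁴ eg⁰.
CFSE(orbital) = 4×(-0.4Δo) + 0×(0.6Δo) = -1.6Δo; with Δo = 25900 cm⁻¹ that is -41440 cm⁻¹.
Relative to high-spin t₂g³ eg¹ (0 paired), the low-spin configuration has 1 additional pair, contributing +1 × 18350 = +18350 cm⁻¹.
Combining: -41440 + 18350 = -23090 cm⁻¹.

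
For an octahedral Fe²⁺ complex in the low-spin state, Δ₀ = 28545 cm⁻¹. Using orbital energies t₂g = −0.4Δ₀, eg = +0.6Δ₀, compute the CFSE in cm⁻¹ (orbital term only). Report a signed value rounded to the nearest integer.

Fe is in group 8, so Fe²⁺ is d⁶ (8 − 2 = 6).
The d⁶ electrons fill as t₂g⁶ eg⁰.
The orbital stabilization is -2.4Δ₀ = -2.4 × 28545 = -68508 cm⁻¹.

-68508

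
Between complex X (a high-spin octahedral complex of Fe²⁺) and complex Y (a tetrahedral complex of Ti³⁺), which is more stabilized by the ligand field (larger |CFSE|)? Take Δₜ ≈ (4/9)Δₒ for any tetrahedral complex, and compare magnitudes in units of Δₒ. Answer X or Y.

X: Fe²⁺: group 8, so d-count = 8 − 2 = 6; t₂g⁴ eg², CFSE = -0.4Δₒ.
Y: Ti sits in group 4; removing 3 electrons leaves Ti³⁺ with 4 − 3 = 1 d electrons; With tetrahedral geometry the complex is necessarily high-spin; e¹ t₂⁰, CFSE = -0.6Δₜ ≈ -0.27Δₒ.
So X has the larger |CFSE|.

X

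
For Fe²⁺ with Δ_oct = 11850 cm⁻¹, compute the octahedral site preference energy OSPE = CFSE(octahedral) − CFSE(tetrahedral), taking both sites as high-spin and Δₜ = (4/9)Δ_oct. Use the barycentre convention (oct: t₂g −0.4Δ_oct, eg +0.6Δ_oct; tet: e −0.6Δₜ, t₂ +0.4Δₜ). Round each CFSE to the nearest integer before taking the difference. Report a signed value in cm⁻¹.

-1580

Group 8 minus oxidation state +2 gives a d⁶ configuration for Fe²⁺.
Octahedral high-spin t₂g⁴ eg²: CFSE = -0.4 × 11850 = -4740 cm⁻¹.
In a tetrahedral site the filling is e³ t₂³: CFSE(tet) = -0.6Δₜ = -0.6 × (4/9)(11850) = -3160 cm⁻¹.
OSPE = -4740 − (-3160) = -1580 cm⁻¹.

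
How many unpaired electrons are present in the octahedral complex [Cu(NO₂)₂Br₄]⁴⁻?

1

Ligand charges: 2×(-1) from NO₂⁻ and 4×(-1) from Br⁻ sum to -6; with overall charge -4, Cu is +2.
Cu is in group 11, so Cu²⁺ is d⁹ (11 − 2 = 9).
Configuration: t2g^6 e_g^3, giving 1 unpaired electron.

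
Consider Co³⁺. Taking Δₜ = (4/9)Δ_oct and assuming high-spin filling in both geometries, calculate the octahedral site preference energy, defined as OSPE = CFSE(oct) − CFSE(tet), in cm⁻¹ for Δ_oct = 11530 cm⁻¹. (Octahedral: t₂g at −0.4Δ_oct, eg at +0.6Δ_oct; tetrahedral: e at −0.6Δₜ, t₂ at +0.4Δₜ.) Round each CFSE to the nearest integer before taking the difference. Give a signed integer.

-1537

Group 9 minus oxidation state +3 gives a d⁶ configuration for Co³⁺.
Octahedral (high-spin): t₂g⁴ eg², CFSE = 4(−0.4) + 2(+0.6) = -0.4Δ_oct = -0.4 × 11530 = -4612 cm⁻¹.
Tetrahedral: e³ t₂³, CFSE = 3(−0.6) + 3(+0.4) = -0.6Δₜ = -0.6 × (4/9) × 11530 = -3075 cm⁻¹.
OSPE = CFSE(oct) − CFSE(tet) = -4612 − (-3075) = -1537 cm⁻¹.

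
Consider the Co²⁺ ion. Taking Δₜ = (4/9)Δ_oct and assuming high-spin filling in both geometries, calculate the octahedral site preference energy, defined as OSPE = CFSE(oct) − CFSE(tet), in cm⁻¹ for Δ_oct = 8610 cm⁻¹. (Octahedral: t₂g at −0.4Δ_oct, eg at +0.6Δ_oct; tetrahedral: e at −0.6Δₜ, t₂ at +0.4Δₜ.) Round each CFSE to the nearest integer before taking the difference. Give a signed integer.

Group 9 minus oxidation state +2 gives a d⁷ configuration for Co²⁺.
Octahedral (high-spin): t2g^5 e_g^2, CFSE = 5(−0.4) + 2(+0.6) = -0.8Δ_oct = -0.8 × 8610 = -6888 cm⁻¹.
In a tetrahedral site the filling is e^4 t2^3: CFSE(tet) = -1.2Δₜ = -1.2 × (4/9)(8610) = -4592 cm⁻¹.
OSPE = -6888 − (-4592) = -2296 cm⁻¹.

-2296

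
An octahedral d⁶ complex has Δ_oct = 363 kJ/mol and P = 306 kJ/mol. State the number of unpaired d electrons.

With Δ_oct > P the complex is low-spin.
That gives t2g^6 e_g^0.
Unpaired electrons: 0.

0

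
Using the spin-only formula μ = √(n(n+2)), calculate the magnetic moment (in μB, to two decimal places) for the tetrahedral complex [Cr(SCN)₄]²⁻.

Each SCN⁻ contributes -1; 4 × (-1) = -4. With overall charge -2, Cr is in the +2 oxidation state.
Cr is in group 6, so Cr²⁺ is d⁴ (6 − 2 = 4).
With tetrahedral geometry the complex is necessarily high-spin.
Configuration: e² t₂² → 4 unpaired electrons.
μ(spin-only) = √[4(4+2)] = √24 ≈ 4.90 μB.

4.90 μB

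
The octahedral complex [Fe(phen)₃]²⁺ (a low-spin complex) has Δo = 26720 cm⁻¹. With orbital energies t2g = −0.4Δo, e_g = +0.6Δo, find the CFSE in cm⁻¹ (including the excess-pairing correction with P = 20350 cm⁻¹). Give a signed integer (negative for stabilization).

phen is neutral, so the +2 overall charge sits on Fe: oxidation state +2.
Group 8 minus oxidation state +2 gives a d⁶ configuration for Fe²⁺.
The d⁶ electrons fill as t2g^6 e_g^0.
CFSE(orbital) = 6×(-0.4Δo) + 0×(0.6Δo) = -2.4Δo; with Δo = 26720 cm⁻¹ that is -64128 cm⁻¹.
Relative to high-spin t2g^4 e_g^2 (1 paired), the low-spin configuration has 2 additional pairs, contributing +2 × 20350 = +40700 cm⁻¹.
Net CFSE = -64128 + 40700 = -23428 cm⁻¹.

-23428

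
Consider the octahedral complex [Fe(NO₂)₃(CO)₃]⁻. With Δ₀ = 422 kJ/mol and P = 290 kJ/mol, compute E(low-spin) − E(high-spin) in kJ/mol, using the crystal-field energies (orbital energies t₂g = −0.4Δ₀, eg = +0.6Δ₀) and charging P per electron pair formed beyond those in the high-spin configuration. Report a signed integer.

-264

Ligand charges: 3×(-1) from NO₂⁻ and 3×(+0) from CO sum to -3; with overall charge -1, Fe is +2.
Fe sits in group 8; removing 2 electrons leaves Fe²⁺ with 8 − 2 = 6 d electrons.
High-spin d⁶ fills as t₂g⁴ eg² with CFSE 4(−0.4) + 2(+0.6) = -0.4Δ₀ = -169 kJ/mol.
Low-spin t₂g⁶ eg⁰ gives -2.4Δ₀ = -1013 kJ/mol, but forming 2 extra pairs costs 2P = 580 kJ/mol, so E(LS) = -1013 + 580 = -433 kJ/mol.
The difference is -433 − (-169) = -264 kJ/mol, so low-spin lies lower.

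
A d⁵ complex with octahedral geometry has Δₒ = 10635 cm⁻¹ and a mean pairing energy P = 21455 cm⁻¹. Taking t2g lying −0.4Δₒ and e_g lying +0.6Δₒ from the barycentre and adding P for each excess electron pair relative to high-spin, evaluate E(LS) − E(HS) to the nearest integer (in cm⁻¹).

21640

High-spin: t2g^3 e_g^2, CFSE = 0.0Δₒ = 0 cm⁻¹.
Low-spin: t2g^5 e_g^0, orbital CFSE = -2.0Δₒ = -21270 cm⁻¹; plus 2 excess pairs × P = +42910 cm⁻¹; total 21640 cm⁻¹.
E(LS) − E(HS) = 21640 − (0) = 21640 cm⁻¹.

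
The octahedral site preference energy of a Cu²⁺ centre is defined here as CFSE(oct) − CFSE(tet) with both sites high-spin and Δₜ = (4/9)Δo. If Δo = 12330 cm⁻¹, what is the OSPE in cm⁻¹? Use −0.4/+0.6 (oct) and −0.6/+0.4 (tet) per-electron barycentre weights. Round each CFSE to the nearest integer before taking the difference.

-5206

Cu sits in group 11; removing 2 electrons leaves Cu²⁺ with 11 − 2 = 9 d electrons.
Octahedral high-spin t2g^6 e_g^3: CFSE = -0.6 × 12330 = -7398 cm⁻¹.
Tetrahedral e^4 t2^5 gives -0.4Δₜ = -0.4 × (4/9) × 12330 = -2192 cm⁻¹.
Subtracting, OSPE = -7398 − (-2192) = -5206 cm⁻¹.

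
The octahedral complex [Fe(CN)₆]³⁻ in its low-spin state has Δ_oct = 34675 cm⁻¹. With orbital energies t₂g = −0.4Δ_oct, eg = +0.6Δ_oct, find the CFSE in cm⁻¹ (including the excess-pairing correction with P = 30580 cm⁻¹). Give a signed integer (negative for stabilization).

-8190

Each CN⁻ contributes -1; 6 × (-1) = -6. With overall charge -3, Fe is in the +3 oxidation state.
Fe³⁺: group 8, so d-count = 8 − 3 = 5.
Configuration: t₂g⁵ eg⁰.
Orbital CFSE = 5(-0.4) + 0(0.6) = -2.0Δ_oct = -2.0 × 34675 = -69350 cm⁻¹.
Pairing penalty: 2 pairs vs 0 in the high-spin reference → 2 extra × P = 61160 cm⁻¹.
Combining: -69350 + 61160 = -8190 cm⁻¹.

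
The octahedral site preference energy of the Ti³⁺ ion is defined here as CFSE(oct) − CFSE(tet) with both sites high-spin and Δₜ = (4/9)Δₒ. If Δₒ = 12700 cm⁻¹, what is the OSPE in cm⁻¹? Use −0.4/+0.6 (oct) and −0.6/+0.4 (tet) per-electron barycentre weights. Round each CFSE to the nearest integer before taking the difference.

-1693

Ti sits in group 4; removing 3 electrons leaves Ti³⁺ with 4 − 3 = 1 d electrons.
Octahedral high-spin t₂g¹ eg⁰: CFSE = -0.4 × 12700 = -5080 cm⁻¹.
In a tetrahedral site the filling is e¹ t₂⁰: CFSE(tet) = -0.6Δₜ = -0.6 × (4/9)(12700) = -3387 cm⁻¹.
OSPE = -5080 − (-3387) = -1693 cm⁻¹.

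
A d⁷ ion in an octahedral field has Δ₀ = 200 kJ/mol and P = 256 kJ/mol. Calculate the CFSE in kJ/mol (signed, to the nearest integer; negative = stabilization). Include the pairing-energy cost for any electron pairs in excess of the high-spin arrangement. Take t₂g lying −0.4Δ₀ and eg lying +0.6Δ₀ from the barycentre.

Here Δ₀ < P (200 < 256), so the high-spin state is favoured.
That gives t₂g⁵ eg².
Orbital CFSE = -0.8Δ₀ = -0.8 × 200 = -160 kJ/mol.
High-spin has no excess pairs, so no pairing correction applies.

-160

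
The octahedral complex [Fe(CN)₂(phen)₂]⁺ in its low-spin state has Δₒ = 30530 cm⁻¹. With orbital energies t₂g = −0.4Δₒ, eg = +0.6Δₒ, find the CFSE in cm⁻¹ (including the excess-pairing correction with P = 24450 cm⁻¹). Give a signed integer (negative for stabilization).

-12160

Ligand charges: 2×(-1) from CN⁻ and 2×(+0) from phen sum to -2; with overall charge +1, Fe is +3.
Fe³⁺: group 8, so d-count = 8 − 3 = 5.
Electron filling gives t₂g⁵ eg⁰.
The orbital stabilization is -2.0Δₒ = -2.0 × 30530 = -61060 cm⁻¹.
High-spin d⁵ would be t₂g³ eg² with 0 pairs; low-spin has 2, so 2 excess pairs cost +2P = +48900 cm⁻¹.
Combining: -61060 + 48900 = -12160 cm⁻¹.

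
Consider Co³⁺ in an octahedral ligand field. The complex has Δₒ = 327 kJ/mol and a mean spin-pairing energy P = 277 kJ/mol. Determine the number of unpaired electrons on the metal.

0

Co sits in group 9; removing 3 electrons leaves Co³⁺ with 9 − 3 = 6 d electrons.
Since Δₒ = 327 kJ/mol > P = 277 kJ/mol, the complex adopts the low-spin configuration.
That gives t2g^6 e_g^0.
Unpaired electrons: 0.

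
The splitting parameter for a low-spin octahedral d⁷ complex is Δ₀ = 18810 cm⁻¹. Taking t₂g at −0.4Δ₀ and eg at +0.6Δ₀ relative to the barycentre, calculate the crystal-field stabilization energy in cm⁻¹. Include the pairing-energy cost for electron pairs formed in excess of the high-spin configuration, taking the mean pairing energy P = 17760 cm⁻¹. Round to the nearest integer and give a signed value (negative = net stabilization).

Configuration: t₂g⁶ eg¹.
CFSE(orbital) = 6×(-0.4Δ₀) + 1×(0.6Δ₀) = -1.8Δ₀; with Δ₀ = 18810 cm⁻¹ that is -33858 cm⁻¹.
Pairing penalty: 3 pairs vs 2 in the high-spin reference → 1 extra × P = 17760 cm⁻¹.
Net CFSE = -33858 + 17760 = -16098 cm⁻¹.

-16098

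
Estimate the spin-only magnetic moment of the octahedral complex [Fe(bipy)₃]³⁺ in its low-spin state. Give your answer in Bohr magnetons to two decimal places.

1.73 Bohr magnetons

bipy is neutral, so the +3 overall charge sits on Fe: oxidation state +3.
Group 8 minus oxidation state +3 gives a d⁵ configuration for Fe³⁺.
Configuration: t₂g⁵ eg⁰ → 1 unpaired electron.
μ(spin-only) = √[1(1+2)] = √3 ≈ 1.73 Bohr magnetons.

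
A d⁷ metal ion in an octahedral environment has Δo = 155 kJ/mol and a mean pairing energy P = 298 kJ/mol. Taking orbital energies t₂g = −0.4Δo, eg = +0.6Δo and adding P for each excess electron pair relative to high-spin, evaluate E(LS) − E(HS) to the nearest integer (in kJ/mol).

143

High-spin d⁷ fills as t₂g⁵ eg² with CFSE 5(−0.4) + 2(+0.6) = -0.8Δo = -124 kJ/mol.
For low-spin the configuration is t₂g⁶ eg¹: orbital energy -1.8 × 155 = -279 kJ/mol, and 1 additional pair relative to high-spin adds 298 kJ/mol, giving 19 kJ/mol.
E(LS) − E(HS) = 19 − (-124) = 143 kJ/mol.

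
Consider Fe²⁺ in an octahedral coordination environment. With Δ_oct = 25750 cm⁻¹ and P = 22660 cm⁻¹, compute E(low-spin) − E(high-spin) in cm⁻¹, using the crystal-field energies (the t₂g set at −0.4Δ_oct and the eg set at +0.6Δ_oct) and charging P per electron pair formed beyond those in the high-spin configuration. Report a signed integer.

Group 8 minus oxidation state +2 gives a d⁶ configuration for Fe²⁺.
In the high-spin limit (t₂g⁴ eg²) the orbital term is -0.4Δ_oct = -10300 cm⁻¹, with no excess pairing.
Low-spin t₂g⁶ eg⁰ gives -2.4Δ_oct = -61800 cm⁻¹, but forming 2 extra pairs costs 2P = 45320 cm⁻¹, so E(LS) = -61800 + 45320 = -16480 cm⁻¹.
E(LS) − E(HS) = -16480 − (-10300) = -6180 cm⁻¹.

-6180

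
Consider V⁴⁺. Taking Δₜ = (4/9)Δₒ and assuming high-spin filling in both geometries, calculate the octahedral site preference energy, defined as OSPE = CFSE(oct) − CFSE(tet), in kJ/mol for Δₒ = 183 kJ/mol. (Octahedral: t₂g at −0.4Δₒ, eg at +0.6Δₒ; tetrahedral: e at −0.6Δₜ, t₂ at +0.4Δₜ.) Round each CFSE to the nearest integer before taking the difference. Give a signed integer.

V sits in group 5; removing 4 electrons leaves V⁴⁺ with 5 − 4 = 1 d electrons.
In an octahedral site d¹ (HS) is t₂g¹ eg⁰, giving CFSE(oct) = -0.4Δₒ = -73 kJ/mol.
Tetrahedral e¹ t₂⁰ gives -0.6Δₜ = -0.6 × (4/9) × 183 = -49 kJ/mol.
OSPE = -73 − (-49) = -24 kJ/mol.

-24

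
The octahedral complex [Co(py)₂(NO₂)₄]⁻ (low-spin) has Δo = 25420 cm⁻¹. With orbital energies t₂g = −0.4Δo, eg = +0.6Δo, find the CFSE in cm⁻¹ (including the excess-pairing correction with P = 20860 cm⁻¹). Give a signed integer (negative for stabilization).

Ligand charges: 2×(+0) from py and 4×(-1) from NO₂⁻ sum to -4; with overall charge -1, Co is +3.
Group 9 minus oxidation state +3 gives a d⁶ configuration for Co³⁺.
Configuration: t₂g⁶ eg⁰.
CFSE(orbital) = 6×(-0.4Δo) + 0×(0.6Δo) = -2.4Δo; with Δo = 25420 cm⁻¹ that is -61008 cm⁻¹.
Pairing penalty: 3 pairs vs 1 in the high-spin reference → 2 extra × P = 41720 cm⁻¹.
Overall CFSE = -61008 + 41720 = -19288 cm⁻¹.

-19288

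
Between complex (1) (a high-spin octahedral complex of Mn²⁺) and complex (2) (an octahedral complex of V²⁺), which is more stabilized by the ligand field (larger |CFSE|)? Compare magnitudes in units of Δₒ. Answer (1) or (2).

(2)

(1): Group 7 minus oxidation state +2 gives a d⁵ configuration for Mn²⁺; t₂g³ eg², CFSE = 0.0Δₒ.
(2): V sits in group 5; removing 2 electrons leaves V²⁺ with 5 − 2 = 3 d electrons; For octahedral d³ the high- and low-spin configurations coincide; t₂g³ eg⁰, CFSE = -1.2Δₒ.
So (2) has the larger |CFSE|.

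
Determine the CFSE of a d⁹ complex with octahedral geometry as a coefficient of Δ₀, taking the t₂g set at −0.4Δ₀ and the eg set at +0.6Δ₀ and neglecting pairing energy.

Configuration: t₂g⁶ eg³.
CFSE = 6(-0.4Δ₀) + 3(0.6Δ₀) = -2.4Δ₀ + 1.8Δ₀ = -0.6Δ₀.

-0.6 Δ₀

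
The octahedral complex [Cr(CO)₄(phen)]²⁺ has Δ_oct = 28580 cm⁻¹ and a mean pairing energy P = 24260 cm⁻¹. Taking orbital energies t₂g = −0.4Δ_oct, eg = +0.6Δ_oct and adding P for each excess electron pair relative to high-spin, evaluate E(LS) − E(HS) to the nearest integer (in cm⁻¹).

-4320

Ligand charges: 4×(+0) from CO and 1×(+0) from phen sum to +0; with overall charge +2, Cr is +2.
Cr²⁺: group 6, so d-count = 6 − 2 = 4.
High-spin: t₂g³ eg¹, CFSE = -0.6Δ_oct = -17148 cm⁻¹.
For low-spin the configuration is t₂g⁴ eg⁰: orbital energy -1.6 × 28580 = -45728 cm⁻¹, and 1 additional pair relative to high-spin adds 24260 cm⁻¹, giving -21468 cm⁻¹.
E(LS) − E(HS) = -21468 − (-17148) = -4320 cm⁻¹.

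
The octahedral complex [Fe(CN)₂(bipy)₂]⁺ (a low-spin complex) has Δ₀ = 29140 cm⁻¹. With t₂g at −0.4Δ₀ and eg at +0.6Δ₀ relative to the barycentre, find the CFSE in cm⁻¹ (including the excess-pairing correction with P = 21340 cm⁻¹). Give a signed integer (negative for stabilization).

-15600

Ligand charges: 2×(-1) from CN⁻ and 2×(+0) from bipy sum to -2; with overall charge +1, Fe is +3.
Group 8 minus oxidation state +3 gives a d⁵ configuration for Fe³⁺.
Electron filling gives t₂g⁵ eg⁰.
CFSE(orbital) = 5×(-0.4Δ₀) + 0×(0.6Δ₀) = -2.0Δ₀; with Δ₀ = 29140 cm⁻¹ that is -58280 cm⁻¹.
Relative to high-spin t₂g³ eg² (0 paired), the low-spin configuration has 2 additional pairs, contributing +2 × 21340 = +42680 cm⁻¹.
Overall CFSE = -58280 + 42680 = -15600 cm⁻¹.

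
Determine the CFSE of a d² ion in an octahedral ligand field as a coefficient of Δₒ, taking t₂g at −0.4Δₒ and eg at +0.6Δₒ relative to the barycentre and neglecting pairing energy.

-0.8 Δₒ

Configuration: t₂g² eg⁰.
CFSE = 2(-0.4Δₒ) + 0(0.6Δₒ) = -0.8Δₒ + 0.0Δₒ = -0.8Δₒ.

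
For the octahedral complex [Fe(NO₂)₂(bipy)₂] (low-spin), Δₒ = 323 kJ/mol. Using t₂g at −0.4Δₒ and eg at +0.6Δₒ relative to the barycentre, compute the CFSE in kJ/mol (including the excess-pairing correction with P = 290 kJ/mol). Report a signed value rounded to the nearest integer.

-195

Ligand charges: 2×(-1) from NO₂⁻ and 2×(+0) from bipy sum to -2; with overall charge +0, Fe is +2.
Fe²⁺: group 8, so d-count = 8 − 2 = 6.
Electron filling gives t₂g⁶ eg⁰.
The orbital stabilization is -2.4Δₒ = -2.4 × 323 = -775 kJ/mol.
Relative to high-spin t₂g⁴ eg² (1 paired), the low-spin configuration has 2 additional pairs, contributing +2 × 290 = +580 kJ/mol.
Overall CFSE = -775 + 580 = -195 kJ/mol.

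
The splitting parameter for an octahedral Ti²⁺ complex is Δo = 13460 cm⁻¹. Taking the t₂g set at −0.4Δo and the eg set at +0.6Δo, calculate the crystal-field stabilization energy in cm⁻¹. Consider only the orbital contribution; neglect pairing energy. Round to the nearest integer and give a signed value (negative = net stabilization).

-10768

Group 4 minus oxidation state +2 gives a d² configuration for Ti²⁺.
Configuration: t₂g² eg⁰.
The orbital stabilization is -0.8Δo = -0.8 × 13460 = -10768 cm⁻¹.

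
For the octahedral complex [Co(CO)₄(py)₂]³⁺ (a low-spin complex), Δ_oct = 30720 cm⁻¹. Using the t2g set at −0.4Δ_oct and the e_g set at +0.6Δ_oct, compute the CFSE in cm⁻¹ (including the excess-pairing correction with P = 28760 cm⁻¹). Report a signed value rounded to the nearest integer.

Ligand charges: 4×(+0) from CO and 2×(+0) from py sum to +0; with overall charge +3, Co is +3.
Co is in group 9, so Co³⁺ is d⁶ (9 − 3 = 6).
The d⁶ electrons fill as t2g^6 e_g^0.
CFSE(orbital) = 6×(-0.4Δ_oct) + 0×(0.6Δ_oct) = -2.4Δ_oct; with Δ_oct = 30720 cm⁻¹ that is -73728 cm⁻¹.
Relative to high-spin t2g^4 e_g^2 (1 paired), the low-spin configuration has 2 additional pairs, contributing +2 × 28760 = +57520 cm⁻¹.
Overall CFSE = -73728 + 57520 = -16208 cm⁻¹.

-16208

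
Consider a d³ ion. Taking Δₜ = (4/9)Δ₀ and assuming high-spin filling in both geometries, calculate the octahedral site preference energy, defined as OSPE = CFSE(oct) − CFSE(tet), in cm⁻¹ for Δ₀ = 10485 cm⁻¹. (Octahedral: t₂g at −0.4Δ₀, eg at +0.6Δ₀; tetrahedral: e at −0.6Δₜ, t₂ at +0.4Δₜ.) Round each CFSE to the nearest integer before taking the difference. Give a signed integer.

In an octahedral site d³ (HS) is t2g^3 e_g^0, giving CFSE(oct) = -1.2Δ₀ = -12582 cm⁻¹.
In a tetrahedral site the filling is e^2 t2^1: CFSE(tet) = -0.8Δₜ = -0.8 × (4/9)(10485) = -3728 cm⁻¹.
OSPE = -12582 − (-3728) = -8854 cm⁻¹.

-8854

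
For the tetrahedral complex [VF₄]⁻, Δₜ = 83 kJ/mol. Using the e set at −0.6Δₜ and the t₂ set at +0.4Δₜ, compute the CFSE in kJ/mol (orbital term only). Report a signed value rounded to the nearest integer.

-100

Each F⁻ contributes -1; 4 × (-1) = -4. With overall charge -1, V is in the +3 oxidation state.
Group 5 minus oxidation state +3 gives a d² configuration for V³⁺.
With tetrahedral geometry the complex is necessarily high-spin.
Electron filling gives e² t₂⁰.
Orbital CFSE = 2(-0.6) + 0(0.4) = -1.2Δₜ = -1.2 × 83 = -100 kJ/mol.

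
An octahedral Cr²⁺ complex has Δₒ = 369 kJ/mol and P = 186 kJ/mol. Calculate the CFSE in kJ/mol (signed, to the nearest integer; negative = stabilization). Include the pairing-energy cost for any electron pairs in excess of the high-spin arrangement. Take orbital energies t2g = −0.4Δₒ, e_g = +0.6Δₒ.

-404

Group 6 minus oxidation state +2 gives a d⁴ configuration for Cr²⁺.
Δₒ > P, so pairing is preferred: the ground state is low-spin.
Filling d⁴ accordingly: t2g^4 e_g^0.
Orbital CFSE = -1.6Δₒ = -1.6 × 369 = -590 kJ/mol.
Excess pairs vs high-spin: 1 − 0 = 1; pairing cost = +186 kJ/mol.
Net CFSE = -590 + 186 = -404 kJ/mol.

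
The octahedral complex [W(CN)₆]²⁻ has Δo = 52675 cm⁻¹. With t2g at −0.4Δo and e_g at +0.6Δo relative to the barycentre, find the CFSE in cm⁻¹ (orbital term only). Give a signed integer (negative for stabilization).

-42140

Each CN⁻ contributes -1; 6 × (-1) = -6. With overall charge -2, W is in the +4 oxidation state.
W sits in group 6; removing 4 electrons leaves W⁴⁺ with 6 − 4 = 2 d electrons.
Configuration: t2g^2 e_g^0.
The orbital stabilization is -0.8Δo = -0.8 × 52675 = -42140 cm⁻¹.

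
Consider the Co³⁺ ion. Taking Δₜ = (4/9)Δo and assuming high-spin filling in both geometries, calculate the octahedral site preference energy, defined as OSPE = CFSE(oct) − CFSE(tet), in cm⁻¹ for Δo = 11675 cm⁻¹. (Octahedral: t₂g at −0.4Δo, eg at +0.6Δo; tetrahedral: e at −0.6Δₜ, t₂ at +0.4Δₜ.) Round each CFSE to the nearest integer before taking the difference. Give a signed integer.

-1557

Co is in group 9, so Co³⁺ is d⁶ (9 − 3 = 6).
Octahedral (high-spin): t2g^4 e_g^2, CFSE = 4(−0.4) + 2(+0.6) = -0.4Δo = -0.4 × 11675 = -4670 cm⁻¹.
Tetrahedral: e^3 t2^3, CFSE = 3(−0.6) + 3(+0.4) = -0.6Δₜ = -0.6 × (4/9) × 11675 = -3113 cm⁻¹.
OSPE = -4670 − (-3113) = -1557 cm⁻¹.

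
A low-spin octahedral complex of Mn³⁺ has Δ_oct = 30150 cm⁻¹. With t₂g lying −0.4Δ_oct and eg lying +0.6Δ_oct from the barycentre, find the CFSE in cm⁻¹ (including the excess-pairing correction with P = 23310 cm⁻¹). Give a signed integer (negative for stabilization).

-24930

Mn is in group 7, so Mn³⁺ is d⁴ (7 − 3 = 4).
Electron filling gives t₂g⁴ eg⁰.
Orbital CFSE = 4(-0.4) + 0(0.6) = -1.6Δ_oct = -1.6 × 30150 = -48240 cm⁻¹.
Relative to high-spin t₂g³ eg¹ (0 paired), the low-spin configuration has 1 additional pair, contributing +1 × 23310 = +23310 cm⁻¹.
Overall CFSE = -48240 + 23310 = -24930 cm⁻¹.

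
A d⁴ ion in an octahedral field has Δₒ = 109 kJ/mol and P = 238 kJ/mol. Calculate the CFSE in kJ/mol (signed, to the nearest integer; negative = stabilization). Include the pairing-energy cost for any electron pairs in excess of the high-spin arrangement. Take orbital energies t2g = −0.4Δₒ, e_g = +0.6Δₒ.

-65

Δₒ < P, so pairing is avoided: the ground state is high-spin.
Configuration: t2g^3 e_g^1.
Orbital CFSE = -0.6Δₒ = -0.6 × 109 = -65 kJ/mol.
High-spin has no excess pairs, so no pairing correction applies.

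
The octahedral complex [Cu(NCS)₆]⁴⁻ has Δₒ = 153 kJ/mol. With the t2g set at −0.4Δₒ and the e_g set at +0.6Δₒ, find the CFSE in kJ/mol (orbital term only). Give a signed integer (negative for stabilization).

-92

Each NCS⁻ contributes -1; 6 × (-1) = -6. With overall charge -4, Cu is in the +2 oxidation state.
Group 11 minus oxidation state +2 gives a d⁹ configuration for Cu²⁺.
Configuration: t2g^6 e_g^3.
Orbital CFSE = 6(-0.4) + 3(0.6) = -0.6Δₒ = -0.6 × 153 = -92 kJ/mol.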